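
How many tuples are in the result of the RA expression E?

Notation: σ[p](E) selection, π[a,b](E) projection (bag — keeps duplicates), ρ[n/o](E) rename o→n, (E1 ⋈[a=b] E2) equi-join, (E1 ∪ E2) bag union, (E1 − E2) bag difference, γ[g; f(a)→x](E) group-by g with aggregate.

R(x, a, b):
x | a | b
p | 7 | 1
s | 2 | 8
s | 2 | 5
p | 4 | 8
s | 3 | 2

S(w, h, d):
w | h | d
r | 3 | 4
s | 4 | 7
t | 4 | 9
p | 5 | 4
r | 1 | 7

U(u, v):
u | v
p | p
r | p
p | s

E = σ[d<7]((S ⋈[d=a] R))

Per-node cardinality:
  S → 5
  R → 5
  (S ⋈[d=a] R) → 4
  σ[d<7]((S ⋈[d=a] R)) → 2

|E| = 2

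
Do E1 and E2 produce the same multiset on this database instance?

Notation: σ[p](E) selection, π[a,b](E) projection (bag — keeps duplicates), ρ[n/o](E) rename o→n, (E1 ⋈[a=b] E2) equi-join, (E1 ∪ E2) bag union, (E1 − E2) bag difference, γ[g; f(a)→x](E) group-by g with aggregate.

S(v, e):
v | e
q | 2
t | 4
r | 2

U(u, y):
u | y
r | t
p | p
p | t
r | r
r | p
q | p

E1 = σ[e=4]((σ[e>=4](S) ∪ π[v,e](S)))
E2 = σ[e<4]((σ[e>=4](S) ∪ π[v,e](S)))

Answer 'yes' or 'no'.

E1 per-node cardinality:
  S → 3
  σ[e>=4](S) → 1
  S → 3
  π[v,e](S) → 3
  (σ[e>=4](S) ∪ π[v,e](S)) → 4
  σ[e=4]((σ[e>=4](S) ∪ π[v,e](S))) → 2
E2 per-node cardinality:
  S → 3
  σ[e>=4](S) → 1
  S → 3
  π[v,e](S) → 3
  (σ[e>=4](S) ∪ π[v,e](S)) → 4
  σ[e<4]((σ[e>=4](S) ∪ π[v,e](S))) → 2

E1 result:
v | e
t | 4
t | 4
E2 result:
v | e
q | 2
r | 2
Witness: ('t', 4) appears 2× in E1 but 0× in E2.

no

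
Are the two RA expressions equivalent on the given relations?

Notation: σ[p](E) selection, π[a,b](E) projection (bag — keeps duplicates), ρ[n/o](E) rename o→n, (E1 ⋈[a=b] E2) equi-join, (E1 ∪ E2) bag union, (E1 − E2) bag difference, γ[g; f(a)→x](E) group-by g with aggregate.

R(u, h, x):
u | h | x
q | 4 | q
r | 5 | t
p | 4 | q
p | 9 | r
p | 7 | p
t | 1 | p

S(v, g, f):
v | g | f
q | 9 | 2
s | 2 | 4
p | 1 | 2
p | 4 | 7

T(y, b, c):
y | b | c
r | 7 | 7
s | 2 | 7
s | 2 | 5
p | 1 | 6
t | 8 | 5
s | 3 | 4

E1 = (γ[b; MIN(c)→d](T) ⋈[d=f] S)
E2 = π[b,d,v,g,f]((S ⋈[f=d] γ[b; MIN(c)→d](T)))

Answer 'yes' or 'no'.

E1 subexpression sizes:
  T → 6
  γ[b; MIN(c)→d](T) → 5
  S → 4
  (γ[b; MIN(c)→d](T) ⋈[d=f] S) → 2
E2 subexpression sizes:
  S → 4
  T → 6
  γ[b; MIN(c)→d](T) → 5
  (S ⋈[f=d] γ[b; MIN(c)→d](T)) → 2
  π[b,d,v,g,f]((S ⋈[f=d] γ[b; MIN(c)→d](T))) → 2

E1 and E2 produce the same multiset:
b | d | v | g | f
3 | 4 | s | 2 | 4
7 | 7 | p | 4 | 7

yes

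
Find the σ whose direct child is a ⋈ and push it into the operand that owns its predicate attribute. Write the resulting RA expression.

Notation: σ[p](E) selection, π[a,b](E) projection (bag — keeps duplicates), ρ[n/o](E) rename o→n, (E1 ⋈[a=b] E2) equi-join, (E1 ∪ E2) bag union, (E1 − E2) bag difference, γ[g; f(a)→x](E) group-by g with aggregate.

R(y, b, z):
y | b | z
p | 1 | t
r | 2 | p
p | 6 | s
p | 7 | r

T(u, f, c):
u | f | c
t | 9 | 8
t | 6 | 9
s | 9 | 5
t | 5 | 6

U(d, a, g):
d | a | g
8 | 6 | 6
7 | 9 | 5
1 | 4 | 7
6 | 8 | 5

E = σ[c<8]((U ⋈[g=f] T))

σ filters on c, owned by the right side.
E' = (U ⋈[g=f] σ[c<8](T))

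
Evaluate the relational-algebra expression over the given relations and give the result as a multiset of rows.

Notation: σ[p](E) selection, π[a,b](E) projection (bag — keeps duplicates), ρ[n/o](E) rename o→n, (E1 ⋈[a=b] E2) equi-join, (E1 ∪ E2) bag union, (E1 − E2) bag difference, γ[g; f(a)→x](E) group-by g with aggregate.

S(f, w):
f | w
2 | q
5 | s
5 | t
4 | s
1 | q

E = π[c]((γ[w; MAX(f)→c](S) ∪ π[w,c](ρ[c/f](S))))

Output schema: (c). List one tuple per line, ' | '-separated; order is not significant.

Per-node cardinality:
  S → 5
  γ[w; MAX(f)→c](S) → 3
  S → 5
  ρ[c/f](S) → 5
  π[w,c](ρ[c/f](S)) → 5
  (γ[w; MAX(f)→c](S) ∪ π[w,c](ρ[c/f](S))) → 8
  π[c]((γ[w; MAX(f)→c](S) ∪ π[w,c](ρ[c/f](S)))) → 8

== RESULT ==
c
1
2
2
4
5
5
5
5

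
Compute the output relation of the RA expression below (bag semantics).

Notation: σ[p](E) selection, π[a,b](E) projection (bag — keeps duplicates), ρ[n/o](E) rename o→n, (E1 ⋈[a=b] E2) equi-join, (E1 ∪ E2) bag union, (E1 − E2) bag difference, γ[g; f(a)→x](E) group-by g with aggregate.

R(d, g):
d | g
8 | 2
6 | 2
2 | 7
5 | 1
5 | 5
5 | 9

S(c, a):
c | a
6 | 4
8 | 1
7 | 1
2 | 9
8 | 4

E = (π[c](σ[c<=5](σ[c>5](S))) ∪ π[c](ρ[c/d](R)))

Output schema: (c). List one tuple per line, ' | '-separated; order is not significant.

Per-node cardinality:
  S → 5
  σ[c>5](S) → 4
  σ[c<=5](σ[c>5](S)) → 0
  π[c](σ[c<=5](σ[c>5](S))) → 0
  R → 6
  ρ[c/d](R) → 6
  π[c](ρ[c/d](R)) → 6
  (π[c](σ[c<=5](σ[c>5](S))) ∪ π[c](ρ[c/d](R))) → 6

== RESULT ==
c
2
5
5
5
6
8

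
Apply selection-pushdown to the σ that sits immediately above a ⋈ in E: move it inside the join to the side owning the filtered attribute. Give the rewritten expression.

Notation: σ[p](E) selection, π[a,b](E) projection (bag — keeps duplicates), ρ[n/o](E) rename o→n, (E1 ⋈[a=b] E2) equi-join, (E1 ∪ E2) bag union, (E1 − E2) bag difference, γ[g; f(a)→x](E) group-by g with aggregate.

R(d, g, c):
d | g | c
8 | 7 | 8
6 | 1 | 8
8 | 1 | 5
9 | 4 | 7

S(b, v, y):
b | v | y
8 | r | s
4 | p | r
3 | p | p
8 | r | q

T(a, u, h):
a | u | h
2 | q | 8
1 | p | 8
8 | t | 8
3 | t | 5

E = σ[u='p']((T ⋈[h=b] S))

σ filters on u, owned by the left side.
E' = (σ[u='p'](T) ⋈[h=b] S)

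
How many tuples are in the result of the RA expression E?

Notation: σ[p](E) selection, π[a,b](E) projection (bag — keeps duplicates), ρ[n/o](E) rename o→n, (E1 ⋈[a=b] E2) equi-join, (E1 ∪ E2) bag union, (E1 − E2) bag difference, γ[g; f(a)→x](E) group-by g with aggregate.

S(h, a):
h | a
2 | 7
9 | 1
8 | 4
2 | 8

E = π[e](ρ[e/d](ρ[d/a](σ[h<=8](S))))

Per-node cardinality:
  S → 4
  σ[h<=8](S) → 3
  ρ[d/a](σ[h<=8](S)) → 3
  ρ[e/d](ρ[d/a](σ[h<=8](S))) → 3
  π[e](ρ[e/d](ρ[d/a](σ[h<=8](S)))) → 3

|E| = 3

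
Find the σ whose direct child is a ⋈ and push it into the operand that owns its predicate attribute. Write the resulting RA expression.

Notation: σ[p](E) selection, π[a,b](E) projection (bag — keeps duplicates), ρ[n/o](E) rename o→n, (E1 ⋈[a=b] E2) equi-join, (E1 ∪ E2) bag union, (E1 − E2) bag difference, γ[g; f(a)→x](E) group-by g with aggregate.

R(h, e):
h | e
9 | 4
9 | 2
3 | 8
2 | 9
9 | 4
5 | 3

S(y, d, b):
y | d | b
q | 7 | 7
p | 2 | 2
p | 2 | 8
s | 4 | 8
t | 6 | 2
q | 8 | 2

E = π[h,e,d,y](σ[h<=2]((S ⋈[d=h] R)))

σ filters on h, owned by the right side.
E' = π[h,e,d,y]((S ⋈[d=h] σ[h<=2](R)))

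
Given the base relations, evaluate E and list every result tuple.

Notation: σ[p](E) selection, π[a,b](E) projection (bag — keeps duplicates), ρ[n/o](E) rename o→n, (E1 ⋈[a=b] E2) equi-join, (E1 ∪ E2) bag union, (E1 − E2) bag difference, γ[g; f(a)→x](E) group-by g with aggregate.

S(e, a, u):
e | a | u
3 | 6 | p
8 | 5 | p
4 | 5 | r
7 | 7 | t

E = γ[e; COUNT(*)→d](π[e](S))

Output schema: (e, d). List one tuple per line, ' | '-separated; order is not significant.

Subexpression sizes:
  S → 4
  π[e](S) → 4
  γ[e; COUNT(*)→d](π[e](S)) → 4

== RESULT ==
e | d
3 | 1
4 | 1
7 | 1
8 | 1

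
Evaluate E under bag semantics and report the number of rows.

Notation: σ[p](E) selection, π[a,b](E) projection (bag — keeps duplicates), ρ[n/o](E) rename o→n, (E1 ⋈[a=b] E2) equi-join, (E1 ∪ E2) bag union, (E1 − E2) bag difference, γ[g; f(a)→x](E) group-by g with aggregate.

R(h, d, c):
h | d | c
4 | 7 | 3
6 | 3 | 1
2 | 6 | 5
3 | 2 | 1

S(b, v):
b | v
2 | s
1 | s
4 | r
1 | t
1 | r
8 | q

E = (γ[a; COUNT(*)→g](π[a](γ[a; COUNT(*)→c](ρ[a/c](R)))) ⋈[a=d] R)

Row counts bottom-up:
  R → 4
  ρ[a/c](R) → 4
  γ[a; COUNT(*)→c](ρ[a/c](R)) → 3
  π[a](γ[a; COUNT(*)→c](ρ[a/c](R))) → 3
  γ[a; COUNT(*)→g](π[a](γ[a; COUNT(*)→c](ρ[a/c](R)))) → 3
  R → 4
  (γ[a; COUNT(*)→g](π[a](γ[a; COUNT(*)→c](ρ[a/c](R)))) ⋈[a=d] R) → 1

|E| = 1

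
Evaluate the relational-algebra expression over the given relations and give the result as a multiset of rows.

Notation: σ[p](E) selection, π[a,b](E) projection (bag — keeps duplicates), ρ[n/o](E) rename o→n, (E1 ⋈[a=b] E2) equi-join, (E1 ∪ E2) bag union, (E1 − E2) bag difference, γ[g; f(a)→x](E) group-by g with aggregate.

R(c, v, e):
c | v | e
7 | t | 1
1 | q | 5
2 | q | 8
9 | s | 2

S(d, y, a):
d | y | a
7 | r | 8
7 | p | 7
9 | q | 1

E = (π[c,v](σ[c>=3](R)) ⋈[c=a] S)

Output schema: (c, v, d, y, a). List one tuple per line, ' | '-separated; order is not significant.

Subexpression sizes:
  R → 4
  σ[c>=3](R) → 2
  π[c,v](σ[c>=3](R)) → 2
  S → 3
  (π[c,v](σ[c>=3](R)) ⋈[c=a] S) → 1

== RESULT ==
c | v | d | y | a
7 | t | 7 | p | 7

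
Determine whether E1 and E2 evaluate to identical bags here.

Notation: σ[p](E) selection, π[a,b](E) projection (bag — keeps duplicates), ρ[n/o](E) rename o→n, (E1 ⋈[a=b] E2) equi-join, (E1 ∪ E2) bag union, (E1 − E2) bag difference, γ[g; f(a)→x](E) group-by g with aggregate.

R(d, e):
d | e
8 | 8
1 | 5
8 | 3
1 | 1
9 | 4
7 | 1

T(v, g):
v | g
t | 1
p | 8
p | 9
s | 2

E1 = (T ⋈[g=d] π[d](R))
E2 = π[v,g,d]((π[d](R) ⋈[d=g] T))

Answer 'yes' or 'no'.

E1 row counts bottom-up:
  T → 4
  R → 6
  π[d](R) → 6
  (T ⋈[g=d] π[d](R)) → 5
E2 row counts bottom-up:
  R → 6
  π[d](R) → 6
  T → 4
  (π[d](R) ⋈[d=g] T) → 5
  π[v,g,d]((π[d](R) ⋈[d=g] T)) → 5

E1 and E2 produce the same multiset:
v | g | d
p | 8 | 8
p | 8 | 8
p | 9 | 9
t | 1 | 1
t | 1 | 1

yes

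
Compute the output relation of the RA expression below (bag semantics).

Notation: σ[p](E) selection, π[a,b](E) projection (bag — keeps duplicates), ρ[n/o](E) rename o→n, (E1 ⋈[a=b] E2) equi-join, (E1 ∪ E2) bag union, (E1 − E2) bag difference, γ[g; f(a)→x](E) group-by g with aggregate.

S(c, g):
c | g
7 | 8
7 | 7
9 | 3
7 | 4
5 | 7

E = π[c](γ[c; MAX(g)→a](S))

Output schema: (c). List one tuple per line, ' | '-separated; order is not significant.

Subexpression sizes:
  S → 5
  γ[c; MAX(g)→a](S) → 3
  π[c](γ[c; MAX(g)→a](S)) → 3

== RESULT ==
c
5
7
9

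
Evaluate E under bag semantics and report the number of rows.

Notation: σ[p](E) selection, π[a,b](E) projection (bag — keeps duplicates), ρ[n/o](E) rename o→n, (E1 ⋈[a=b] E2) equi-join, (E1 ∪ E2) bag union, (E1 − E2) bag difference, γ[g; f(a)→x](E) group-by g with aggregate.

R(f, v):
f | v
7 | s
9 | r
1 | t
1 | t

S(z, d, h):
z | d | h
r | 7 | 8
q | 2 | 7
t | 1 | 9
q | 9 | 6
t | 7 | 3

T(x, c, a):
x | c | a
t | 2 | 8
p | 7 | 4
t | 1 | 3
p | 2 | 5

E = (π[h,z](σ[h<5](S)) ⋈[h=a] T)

Subexpression sizes:
  S → 5
  σ[h<5](S) → 1
  π[h,z](σ[h<5](S)) → 1
  T → 4
  (π[h,z](σ[h<5](S)) ⋈[h=a] T) → 1

|E| = 1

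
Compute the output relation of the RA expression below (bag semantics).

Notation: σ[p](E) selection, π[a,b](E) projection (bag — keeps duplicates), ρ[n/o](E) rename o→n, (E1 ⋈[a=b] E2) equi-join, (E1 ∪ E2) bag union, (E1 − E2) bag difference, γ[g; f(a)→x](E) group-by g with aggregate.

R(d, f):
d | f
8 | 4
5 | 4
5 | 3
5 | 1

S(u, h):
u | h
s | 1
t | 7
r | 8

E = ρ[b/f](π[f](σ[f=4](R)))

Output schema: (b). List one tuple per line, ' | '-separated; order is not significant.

Per-node cardinality:
  R → 4
  σ[f=4](R) → 2
  π[f](σ[f=4](R)) → 2
  ρ[b/f](π[f](σ[f=4](R))) → 2

== RESULT ==
b
4
4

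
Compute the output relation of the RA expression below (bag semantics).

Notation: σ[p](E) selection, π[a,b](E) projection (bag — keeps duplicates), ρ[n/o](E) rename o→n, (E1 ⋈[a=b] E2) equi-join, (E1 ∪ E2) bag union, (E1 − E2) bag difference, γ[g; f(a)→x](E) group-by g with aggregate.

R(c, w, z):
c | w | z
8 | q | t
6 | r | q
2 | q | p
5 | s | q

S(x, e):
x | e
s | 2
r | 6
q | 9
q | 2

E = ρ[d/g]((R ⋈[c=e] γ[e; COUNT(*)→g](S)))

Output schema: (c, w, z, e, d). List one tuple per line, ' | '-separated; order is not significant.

Subexpression sizes:
  R → 4
  S → 4
  γ[e; COUNT(*)→g](S) → 3
  (R ⋈[c=e] γ[e; COUNT(*)→g](S)) → 2
  ρ[d/g]((R ⋈[c=e] γ[e; COUNT(*)→g](S))) → 2

== RESULT ==
c | w | z | e | d
2 | q | p | 2 | 2
6 | r | q | 6 | 1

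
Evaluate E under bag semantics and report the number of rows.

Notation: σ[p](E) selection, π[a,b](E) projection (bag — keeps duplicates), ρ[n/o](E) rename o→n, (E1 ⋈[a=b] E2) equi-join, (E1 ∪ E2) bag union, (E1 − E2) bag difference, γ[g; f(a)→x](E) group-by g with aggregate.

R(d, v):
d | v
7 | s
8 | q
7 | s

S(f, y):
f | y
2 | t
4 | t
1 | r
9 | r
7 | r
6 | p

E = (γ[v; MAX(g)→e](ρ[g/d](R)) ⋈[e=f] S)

Stepwise |·|:
  R → 3
  ρ[g/d](R) → 3
  γ[v; MAX(g)→e](ρ[g/d](R)) → 2
  S → 6
  (γ[v; MAX(g)→e](ρ[g/d](R)) ⋈[e=f] S) → 1

|E| = 1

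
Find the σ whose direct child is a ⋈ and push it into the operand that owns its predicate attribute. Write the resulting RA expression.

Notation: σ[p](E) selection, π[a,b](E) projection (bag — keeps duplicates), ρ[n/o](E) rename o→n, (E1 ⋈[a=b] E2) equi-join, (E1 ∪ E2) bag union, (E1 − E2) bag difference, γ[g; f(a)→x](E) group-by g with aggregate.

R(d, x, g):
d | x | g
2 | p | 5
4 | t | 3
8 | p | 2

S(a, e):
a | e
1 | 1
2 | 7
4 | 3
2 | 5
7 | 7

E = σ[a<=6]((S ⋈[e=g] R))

σ filters on a, owned by the left side.
E' = (σ[a<=6](S) ⋈[e=g] R)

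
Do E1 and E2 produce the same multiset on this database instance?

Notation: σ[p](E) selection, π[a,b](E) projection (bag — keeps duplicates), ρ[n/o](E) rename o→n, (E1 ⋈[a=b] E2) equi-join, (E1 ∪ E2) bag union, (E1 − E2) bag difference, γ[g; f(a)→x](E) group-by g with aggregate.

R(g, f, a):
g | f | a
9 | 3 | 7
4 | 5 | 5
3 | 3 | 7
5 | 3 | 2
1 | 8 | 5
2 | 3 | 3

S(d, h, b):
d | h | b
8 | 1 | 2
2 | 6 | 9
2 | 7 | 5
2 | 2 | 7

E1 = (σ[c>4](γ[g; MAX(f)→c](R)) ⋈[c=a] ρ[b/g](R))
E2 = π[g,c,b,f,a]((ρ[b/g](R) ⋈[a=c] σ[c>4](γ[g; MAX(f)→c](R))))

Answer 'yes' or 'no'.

E1 row counts bottom-up:
  R → 6
  γ[g; MAX(f)→c](R) → 6
  σ[c>4](γ[g; MAX(f)→c](R)) → 2
  R → 6
  ρ[b/g](R) → 6
  (σ[c>4](γ[g; MAX(f)→c](R)) ⋈[c=a] ρ[b/g](R)) → 2
E2 row counts bottom-up:
  R → 6
  ρ[b/g](R) → 6
  R → 6
  γ[g; MAX(f)→c](R) → 6
  σ[c>4](γ[g; MAX(f)→c](R)) → 2
  (ρ[b/g](R) ⋈[a=c] σ[c>4](γ[g; MAX(f)→c](R))) → 2
  π[g,c,b,f,a]((ρ[b/g](R) ⋈[a=c] σ[c>4](γ[g; MAX(f)→c](R)))) → 2

E1 and E2 produce the same multiset:
g | c | b | f | a
4 | 5 | 1 | 8 | 5
4 | 5 | 4 | 5 | 5

yes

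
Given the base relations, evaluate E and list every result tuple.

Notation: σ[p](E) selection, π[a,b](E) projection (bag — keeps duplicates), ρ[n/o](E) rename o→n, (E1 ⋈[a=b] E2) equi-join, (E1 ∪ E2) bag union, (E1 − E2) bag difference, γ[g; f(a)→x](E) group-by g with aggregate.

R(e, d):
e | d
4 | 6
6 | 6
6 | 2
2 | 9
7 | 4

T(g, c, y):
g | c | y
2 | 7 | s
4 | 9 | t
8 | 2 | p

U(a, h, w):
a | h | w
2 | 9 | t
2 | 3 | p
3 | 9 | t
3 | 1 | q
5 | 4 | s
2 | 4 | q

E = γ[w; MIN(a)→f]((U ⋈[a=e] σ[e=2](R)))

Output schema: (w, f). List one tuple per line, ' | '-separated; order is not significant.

Per-node cardinality:
  U → 6
  R → 5
  σ[e=2](R) → 1
  (U ⋈[a=e] σ[e=2](R)) → 3
  γ[w; MIN(a)→f]((U ⋈[a=e] σ[e=2](R))) → 3

== RESULT ==
w | f
p | 2
q | 2
t | 2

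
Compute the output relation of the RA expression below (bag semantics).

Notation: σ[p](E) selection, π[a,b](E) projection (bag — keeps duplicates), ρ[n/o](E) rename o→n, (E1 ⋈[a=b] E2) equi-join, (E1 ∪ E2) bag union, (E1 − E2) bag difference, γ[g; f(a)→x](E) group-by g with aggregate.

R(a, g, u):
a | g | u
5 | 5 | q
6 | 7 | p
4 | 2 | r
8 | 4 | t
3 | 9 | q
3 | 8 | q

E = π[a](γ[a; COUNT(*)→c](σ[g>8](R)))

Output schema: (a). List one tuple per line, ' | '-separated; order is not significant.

Per-node cardinality:
  R → 6
  σ[g>8](R) → 1
  γ[a; COUNT(*)→c](σ[g>8](R)) → 1
  π[a](γ[a; COUNT(*)→c](σ[g>8](R))) → 1

== RESULT ==
a
3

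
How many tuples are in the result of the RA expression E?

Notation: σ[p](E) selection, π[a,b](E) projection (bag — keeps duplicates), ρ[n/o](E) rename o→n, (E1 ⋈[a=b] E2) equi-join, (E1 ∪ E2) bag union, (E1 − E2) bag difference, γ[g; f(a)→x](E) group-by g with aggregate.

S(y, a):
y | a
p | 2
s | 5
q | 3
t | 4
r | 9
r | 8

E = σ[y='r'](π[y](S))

Stepwise |·|:
  S → 6
  π[y](S) → 6
  σ[y='r'](π[y](S)) → 2

|E| = 2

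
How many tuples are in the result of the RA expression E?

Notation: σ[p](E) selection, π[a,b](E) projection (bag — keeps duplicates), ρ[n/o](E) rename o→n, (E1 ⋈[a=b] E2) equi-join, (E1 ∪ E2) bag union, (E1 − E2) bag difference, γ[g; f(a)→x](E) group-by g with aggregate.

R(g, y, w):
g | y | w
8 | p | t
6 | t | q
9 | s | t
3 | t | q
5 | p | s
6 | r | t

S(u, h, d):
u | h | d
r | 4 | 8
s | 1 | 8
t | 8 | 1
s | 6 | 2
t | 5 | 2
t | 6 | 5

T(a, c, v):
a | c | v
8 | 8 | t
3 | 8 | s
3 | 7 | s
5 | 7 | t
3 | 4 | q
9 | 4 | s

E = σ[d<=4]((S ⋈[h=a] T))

Row counts bottom-up:
  S → 6
  T → 6
  (S ⋈[h=a] T) → 2
  σ[d<=4]((S ⋈[h=a] T)) → 2

|E| = 2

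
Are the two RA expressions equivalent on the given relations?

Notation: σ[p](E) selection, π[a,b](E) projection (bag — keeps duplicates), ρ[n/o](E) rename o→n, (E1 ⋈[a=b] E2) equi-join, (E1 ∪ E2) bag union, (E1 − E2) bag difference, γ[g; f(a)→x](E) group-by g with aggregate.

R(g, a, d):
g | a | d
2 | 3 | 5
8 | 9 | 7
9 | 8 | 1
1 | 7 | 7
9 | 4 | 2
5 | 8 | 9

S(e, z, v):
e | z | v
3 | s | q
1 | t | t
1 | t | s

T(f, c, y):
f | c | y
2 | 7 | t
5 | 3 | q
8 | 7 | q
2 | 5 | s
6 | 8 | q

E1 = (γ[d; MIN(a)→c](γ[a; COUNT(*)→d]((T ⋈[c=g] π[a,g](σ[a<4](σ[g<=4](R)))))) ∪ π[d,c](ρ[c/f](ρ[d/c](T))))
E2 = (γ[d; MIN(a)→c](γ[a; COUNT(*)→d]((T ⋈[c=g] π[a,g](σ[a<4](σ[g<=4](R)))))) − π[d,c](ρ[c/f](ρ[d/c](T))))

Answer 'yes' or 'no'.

E1 stepwise |·|:
  T → 5
  R → 6
  σ[g<=4](R) → 2
  σ[a<4](σ[g<=4](R)) → 1
  π[a,g](σ[a<4](σ[g<=4](R))) → 1
  (T ⋈[c=g] π[a,g](σ[a<4](σ[g<=4](R)))) → 0
  γ[a; COUNT(*)→d]((T ⋈[c=g] π[a,g](σ[a<4](σ[g<=4](R))))) → 0
  γ[d; MIN(a)→c](γ[a; COUNT(*)→d]((T ⋈[c=g] π[a,g](σ[a<4](σ[g<=4](R)))))) → 0
  T → 5
  ρ[d/c](T) → 5
  ρ[c/f](ρ[d/c](T)) → 5
  π[d,c](ρ[c/f](ρ[d/c](T))) → 5
  (γ[d; MIN(a)→c](γ[a; COUNT(*)→d]((T ⋈[c=g] π[a,g](σ[a<4](σ[g<=4](R)))))) ∪ π[d,c](ρ[c/f](ρ[d/c](T)))) → 5
E2 stepwise |·|:
  T → 5
  R → 6
  σ[g<=4](R) → 2
  σ[a<4](σ[g<=4](R)) → 1
  π[a,g](σ[a<4](σ[g<=4](R))) → 1
  (T ⋈[c=g] π[a,g](σ[a<4](σ[g<=4](R)))) → 0
  γ[a; COUNT(*)→d]((T ⋈[c=g] π[a,g](σ[a<4](σ[g<=4](R))))) → 0
  γ[d; MIN(a)→c](γ[a; COUNT(*)→d]((T ⋈[c=g] π[a,g](σ[a<4](σ[g<=4](R)))))) → 0
  T → 5
  ρ[d/c](T) → 5
  ρ[c/f](ρ[d/c](T)) → 5
  π[d,c](ρ[c/f](ρ[d/c](T))) → 5
  (γ[d; MIN(a)→c](γ[a; COUNT(*)→d]((T ⋈[c=g] π[a,g](σ[a<4](σ[g<=4](R)))))) − π[d,c](ρ[c/f](ρ[d/c](T)))) → 0

E1 result:
d | c
3 | 5
5 | 2
7 | 2
7 | 8
8 | 6
E2 result:
d | c
(0 rows)
Witness: (7, 2) appears 1× in E1 but 0× in E2.

no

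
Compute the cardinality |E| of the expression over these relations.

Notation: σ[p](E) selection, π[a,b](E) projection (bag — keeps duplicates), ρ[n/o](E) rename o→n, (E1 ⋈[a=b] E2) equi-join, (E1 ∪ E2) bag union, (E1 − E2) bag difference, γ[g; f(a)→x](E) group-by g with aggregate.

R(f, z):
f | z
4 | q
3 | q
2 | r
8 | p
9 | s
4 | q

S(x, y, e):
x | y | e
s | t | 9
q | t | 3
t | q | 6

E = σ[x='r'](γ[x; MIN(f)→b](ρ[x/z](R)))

Per-node cardinality:
  R → 6
  ρ[x/z](R) → 6
  γ[x; MIN(f)→b](ρ[x/z](R)) → 4
  σ[x='r'](γ[x; MIN(f)→b](ρ[x/z](R))) → 1

|E| = 1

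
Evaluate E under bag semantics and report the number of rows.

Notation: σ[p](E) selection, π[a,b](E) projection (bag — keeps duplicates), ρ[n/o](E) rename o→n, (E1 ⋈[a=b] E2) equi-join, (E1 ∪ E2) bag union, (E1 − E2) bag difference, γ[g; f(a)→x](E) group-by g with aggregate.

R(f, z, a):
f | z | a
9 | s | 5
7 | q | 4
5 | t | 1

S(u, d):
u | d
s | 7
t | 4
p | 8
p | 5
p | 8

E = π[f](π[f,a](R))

Row counts bottom-up:
  R → 3
  π[f,a](R) → 3
  π[f](π[f,a](R)) → 3

|E| = 3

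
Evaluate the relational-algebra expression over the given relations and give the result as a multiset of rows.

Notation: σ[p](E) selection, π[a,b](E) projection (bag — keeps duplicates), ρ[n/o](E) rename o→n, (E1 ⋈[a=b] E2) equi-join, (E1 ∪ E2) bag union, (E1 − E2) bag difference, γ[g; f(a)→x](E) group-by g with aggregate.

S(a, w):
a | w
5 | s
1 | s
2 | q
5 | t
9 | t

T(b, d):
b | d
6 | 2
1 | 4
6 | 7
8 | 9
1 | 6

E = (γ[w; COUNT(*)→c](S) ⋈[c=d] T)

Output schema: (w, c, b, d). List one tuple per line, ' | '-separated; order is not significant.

Per-node cardinality:
  S → 5
  γ[w; COUNT(*)→c](S) → 3
  T → 5
  (γ[w; COUNT(*)→c](S) ⋈[c=d] T) → 2

== RESULT ==
w | c | b | d
s | 2 | 6 | 2
t | 2 | 6 | 2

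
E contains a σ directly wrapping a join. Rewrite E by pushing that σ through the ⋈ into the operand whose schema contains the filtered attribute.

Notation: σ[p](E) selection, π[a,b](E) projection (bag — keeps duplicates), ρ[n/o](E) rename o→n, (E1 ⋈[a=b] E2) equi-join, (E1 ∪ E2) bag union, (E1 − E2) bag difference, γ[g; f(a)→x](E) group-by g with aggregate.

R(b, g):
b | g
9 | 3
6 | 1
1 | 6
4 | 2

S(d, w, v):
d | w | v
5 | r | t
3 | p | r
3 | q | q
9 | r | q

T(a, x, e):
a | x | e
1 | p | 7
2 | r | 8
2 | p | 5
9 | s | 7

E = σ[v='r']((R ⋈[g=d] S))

σ filters on v, owned by the right side.
E' = (R ⋈[g=d] σ[v='r'](S))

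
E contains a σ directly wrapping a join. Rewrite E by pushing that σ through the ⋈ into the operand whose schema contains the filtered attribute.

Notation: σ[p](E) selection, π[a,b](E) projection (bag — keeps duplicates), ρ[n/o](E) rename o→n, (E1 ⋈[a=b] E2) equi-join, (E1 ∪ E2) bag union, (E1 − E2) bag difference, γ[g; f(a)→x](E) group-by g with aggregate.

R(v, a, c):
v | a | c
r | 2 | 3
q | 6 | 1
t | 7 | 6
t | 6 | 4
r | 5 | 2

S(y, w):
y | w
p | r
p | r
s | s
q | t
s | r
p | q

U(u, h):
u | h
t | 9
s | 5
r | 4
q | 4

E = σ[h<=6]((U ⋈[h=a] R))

σ filters on h, owned by the left side.
E' = (σ[h<=6](U) ⋈[h=a] R)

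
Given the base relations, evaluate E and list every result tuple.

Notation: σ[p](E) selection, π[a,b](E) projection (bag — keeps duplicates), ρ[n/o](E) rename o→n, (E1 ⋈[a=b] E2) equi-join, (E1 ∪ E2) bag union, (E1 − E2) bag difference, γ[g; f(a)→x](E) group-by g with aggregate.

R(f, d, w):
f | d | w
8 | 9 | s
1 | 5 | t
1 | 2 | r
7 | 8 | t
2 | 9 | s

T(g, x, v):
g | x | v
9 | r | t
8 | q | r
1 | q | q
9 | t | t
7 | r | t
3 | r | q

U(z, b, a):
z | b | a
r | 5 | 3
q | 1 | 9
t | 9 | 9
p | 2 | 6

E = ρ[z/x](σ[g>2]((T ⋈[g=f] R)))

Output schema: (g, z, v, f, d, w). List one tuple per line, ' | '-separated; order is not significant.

Per-node cardinality:
  T → 6
  R → 5
  (T ⋈[g=f] R) → 4
  σ[g>2]((T ⋈[g=f] R)) → 2
  ρ[z/x](σ[g>2]((T ⋈[g=f] R))) → 2

== RESULT ==
g | z | v | f | d | w
7 | r | t | 7 | 8 | t
8 | q | r | 8 | 9 | s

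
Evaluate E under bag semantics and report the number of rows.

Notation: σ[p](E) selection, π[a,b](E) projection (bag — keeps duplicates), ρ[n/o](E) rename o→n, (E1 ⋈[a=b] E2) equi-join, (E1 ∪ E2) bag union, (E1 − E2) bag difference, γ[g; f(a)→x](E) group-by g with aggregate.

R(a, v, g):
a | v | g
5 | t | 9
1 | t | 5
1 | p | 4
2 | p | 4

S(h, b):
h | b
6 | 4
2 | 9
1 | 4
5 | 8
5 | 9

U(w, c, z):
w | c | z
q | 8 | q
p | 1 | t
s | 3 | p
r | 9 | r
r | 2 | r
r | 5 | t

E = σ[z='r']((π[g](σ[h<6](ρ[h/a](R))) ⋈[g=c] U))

Row counts bottom-up:
  R → 4
  ρ[h/a](R) → 4
  σ[h<6](ρ[h/a](R)) → 4
  π[g](σ[h<6](ρ[h/a](R))) → 4
  U → 6
  (π[g](σ[h<6](ρ[h/a](R))) ⋈[g=c] U) → 2
  σ[z='r']((π[g](σ[h<6](ρ[h/a](R))) ⋈[g=c] U)) → 1

|E| = 1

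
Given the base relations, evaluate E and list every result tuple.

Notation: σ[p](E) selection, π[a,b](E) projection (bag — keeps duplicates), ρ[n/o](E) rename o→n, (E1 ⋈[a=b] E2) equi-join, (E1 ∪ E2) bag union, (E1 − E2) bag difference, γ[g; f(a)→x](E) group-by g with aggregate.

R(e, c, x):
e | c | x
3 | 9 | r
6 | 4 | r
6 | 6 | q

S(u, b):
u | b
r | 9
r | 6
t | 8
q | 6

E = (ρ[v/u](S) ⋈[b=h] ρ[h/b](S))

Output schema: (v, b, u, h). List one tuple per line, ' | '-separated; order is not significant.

Per-node cardinality:
  S → 4
  ρ[v/u](S) → 4
  S → 4
  ρ[h/b](S) → 4
  (ρ[v/u](S) ⋈[b=h] ρ[h/b](S)) → 6

== RESULT ==
v | b | u | h
q | 6 | q | 6
q | 6 | r | 6
r | 6 | q | 6
r | 6 | r | 6
r | 9 | r | 9
t | 8 | t | 8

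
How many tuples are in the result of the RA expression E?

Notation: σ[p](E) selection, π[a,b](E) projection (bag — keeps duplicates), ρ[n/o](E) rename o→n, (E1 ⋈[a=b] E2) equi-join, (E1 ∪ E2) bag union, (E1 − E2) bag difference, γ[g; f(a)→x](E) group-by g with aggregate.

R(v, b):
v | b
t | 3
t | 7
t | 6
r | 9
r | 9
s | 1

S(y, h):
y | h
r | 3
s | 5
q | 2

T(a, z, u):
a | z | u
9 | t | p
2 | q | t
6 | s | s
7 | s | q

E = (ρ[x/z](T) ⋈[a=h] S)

Row counts bottom-up:
  T → 4
  ρ[x/z](T) → 4
  S → 3
  (ρ[x/z](T) ⋈[a=h] S) → 1

|E| = 1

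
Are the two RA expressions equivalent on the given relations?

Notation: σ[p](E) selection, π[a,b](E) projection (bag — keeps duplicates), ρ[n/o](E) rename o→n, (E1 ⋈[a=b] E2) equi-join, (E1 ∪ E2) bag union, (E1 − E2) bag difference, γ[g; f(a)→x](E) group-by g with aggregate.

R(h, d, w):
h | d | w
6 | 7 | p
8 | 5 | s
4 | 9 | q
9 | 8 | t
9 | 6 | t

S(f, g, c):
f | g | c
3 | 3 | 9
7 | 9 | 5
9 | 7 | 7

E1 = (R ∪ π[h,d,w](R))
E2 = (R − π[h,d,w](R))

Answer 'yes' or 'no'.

E1 stepwise |·|:
  R → 5
  R → 5
  π[h,d,w](R) → 5
  (R ∪ π[h,d,w](R)) → 10
E2 stepwise |·|:
  R → 5
  R → 5
  π[h,d,w](R) → 5
  (R − π[h,d,w](R)) → 0

E1 result:
h | d | w
4 | 9 | q
4 | 9 | q
6 | 7 | p
6 | 7 | p
8 | 5 | s
8 | 5 | s
9 | 6 | t
9 | 6 | t
9 | 8 | t
9 | 8 | t
E2 result:
h | d | w
(0 rows)
Witness: (8, 5, 's') appears 2× in E1 but 0× in E2.

no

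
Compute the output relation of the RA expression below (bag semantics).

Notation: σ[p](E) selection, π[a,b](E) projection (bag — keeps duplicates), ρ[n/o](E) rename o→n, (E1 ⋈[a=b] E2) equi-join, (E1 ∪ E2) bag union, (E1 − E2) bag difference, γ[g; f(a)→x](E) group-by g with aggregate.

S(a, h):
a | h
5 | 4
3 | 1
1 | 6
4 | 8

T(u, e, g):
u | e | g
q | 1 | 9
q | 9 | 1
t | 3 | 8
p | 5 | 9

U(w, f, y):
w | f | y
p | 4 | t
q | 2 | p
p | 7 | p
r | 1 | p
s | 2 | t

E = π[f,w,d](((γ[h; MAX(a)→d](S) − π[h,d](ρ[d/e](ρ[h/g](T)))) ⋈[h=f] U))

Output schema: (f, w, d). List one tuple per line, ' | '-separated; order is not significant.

Stepwise |·|:
  S → 4
  γ[h; MAX(a)→d](S) → 4
  T → 4
  ρ[h/g](T) → 4
  ρ[d/e](ρ[h/g](T)) → 4
  π[h,d](ρ[d/e](ρ[h/g](T))) → 4
  (γ[h; MAX(a)→d](S) − π[h,d](ρ[d/e](ρ[h/g](T)))) → 4
  U → 5
  ((γ[h; MAX(a)→d](S) − π[h,d](ρ[d/e](ρ[h/g](T)))) ⋈[h=f] U) → 2
  π[f,w,d](((γ[h; MAX(a)→d](S) − π[h,d](ρ[d/e](ρ[h/g](T)))) ⋈[h=f] U)) → 2

== RESULT ==
f | w | d
1 | r | 3
4 | p | 5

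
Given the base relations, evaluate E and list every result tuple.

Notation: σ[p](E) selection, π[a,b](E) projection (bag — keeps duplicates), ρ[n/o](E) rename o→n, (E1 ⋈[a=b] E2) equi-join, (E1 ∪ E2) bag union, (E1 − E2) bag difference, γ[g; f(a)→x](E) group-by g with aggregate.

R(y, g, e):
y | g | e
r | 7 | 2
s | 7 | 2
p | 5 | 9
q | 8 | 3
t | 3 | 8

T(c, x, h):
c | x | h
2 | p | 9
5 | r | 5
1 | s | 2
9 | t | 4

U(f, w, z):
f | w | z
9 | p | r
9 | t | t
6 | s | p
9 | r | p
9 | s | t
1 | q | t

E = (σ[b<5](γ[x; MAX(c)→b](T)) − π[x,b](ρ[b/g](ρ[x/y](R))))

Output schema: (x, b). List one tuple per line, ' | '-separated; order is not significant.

Stepwise |·|:
  T → 4
  γ[x; MAX(c)→b](T) → 4
  σ[b<5](γ[x; MAX(c)→b](T)) → 2
  R → 5
  ρ[x/y](R) → 5
  ρ[b/g](ρ[x/y](R)) → 5
  π[x,b](ρ[b/g](ρ[x/y](R))) → 5
  (σ[b<5](γ[x; MAX(c)→b](T)) − π[x,b](ρ[b/g](ρ[x/y](R)))) → 2

== RESULT ==
x | b
p | 2
s | 1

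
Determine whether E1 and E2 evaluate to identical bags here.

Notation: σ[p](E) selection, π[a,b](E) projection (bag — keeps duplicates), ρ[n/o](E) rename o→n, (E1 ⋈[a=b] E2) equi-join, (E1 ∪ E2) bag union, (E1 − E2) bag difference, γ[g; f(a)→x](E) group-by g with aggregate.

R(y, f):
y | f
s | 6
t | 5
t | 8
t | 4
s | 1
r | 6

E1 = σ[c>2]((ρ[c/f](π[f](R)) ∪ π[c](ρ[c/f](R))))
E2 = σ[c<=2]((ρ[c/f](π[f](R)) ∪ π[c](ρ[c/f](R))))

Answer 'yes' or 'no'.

E1 subexpression sizes:
  R → 6
  π[f](R) → 6
  ρ[c/f](π[f](R)) → 6
  R → 6
  ρ[c/f](R) → 6
  π[c](ρ[c/f](R)) → 6
  (ρ[c/f](π[f](R)) ∪ π[c](ρ[c/f](R))) → 12
  σ[c>2]((ρ[c/f](π[f](R)) ∪ π[c](ρ[c/f](R)))) → 10
E2 subexpression sizes:
  R → 6
  π[f](R) → 6
  ρ[c/f](π[f](R)) → 6
  R → 6
  ρ[c/f](R) → 6
  π[c](ρ[c/f](R)) → 6
  (ρ[c/f](π[f](R)) ∪ π[c](ρ[c/f](R))) → 12
  σ[c<=2]((ρ[c/f](π[f](R)) ∪ π[c](ρ[c/f](R)))) → 2

E1 result:
c
4
4
5
5
6
6
6
6
8
8
E2 result:
c
1
1
Witness: (6,) appears 4× in E1 but 0× in E2.

no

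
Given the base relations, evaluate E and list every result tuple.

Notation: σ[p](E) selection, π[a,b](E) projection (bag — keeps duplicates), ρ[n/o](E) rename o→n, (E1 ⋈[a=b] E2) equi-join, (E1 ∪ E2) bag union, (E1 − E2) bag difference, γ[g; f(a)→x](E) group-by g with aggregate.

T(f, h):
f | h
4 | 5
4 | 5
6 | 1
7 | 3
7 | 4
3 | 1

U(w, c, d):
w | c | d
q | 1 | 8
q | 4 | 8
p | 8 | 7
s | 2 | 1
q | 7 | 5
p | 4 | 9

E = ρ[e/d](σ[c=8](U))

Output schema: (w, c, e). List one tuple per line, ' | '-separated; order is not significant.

Per-node cardinality:
  U → 6
  σ[c=8](U) → 1
  ρ[e/d](σ[c=8](U)) → 1

== RESULT ==
w | c | e
p | 8 | 7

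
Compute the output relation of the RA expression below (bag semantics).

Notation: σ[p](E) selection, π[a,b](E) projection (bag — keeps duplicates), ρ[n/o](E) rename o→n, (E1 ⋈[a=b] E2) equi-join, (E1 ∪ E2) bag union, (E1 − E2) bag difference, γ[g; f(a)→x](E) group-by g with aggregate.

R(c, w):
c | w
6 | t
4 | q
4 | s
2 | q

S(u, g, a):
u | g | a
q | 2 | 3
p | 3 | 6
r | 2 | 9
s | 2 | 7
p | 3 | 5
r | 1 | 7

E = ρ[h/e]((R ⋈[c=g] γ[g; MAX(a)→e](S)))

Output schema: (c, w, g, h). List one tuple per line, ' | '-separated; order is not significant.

Stepwise |·|:
  R → 4
  S → 6
  γ[g; MAX(a)→e](S) → 3
  (R ⋈[c=g] γ[g; MAX(a)→e](S)) → 1
  ρ[h/e]((R ⋈[c=g] γ[g; MAX(a)→e](S))) → 1

== RESULT ==
c | w | g | h
2 | q | 2 | 9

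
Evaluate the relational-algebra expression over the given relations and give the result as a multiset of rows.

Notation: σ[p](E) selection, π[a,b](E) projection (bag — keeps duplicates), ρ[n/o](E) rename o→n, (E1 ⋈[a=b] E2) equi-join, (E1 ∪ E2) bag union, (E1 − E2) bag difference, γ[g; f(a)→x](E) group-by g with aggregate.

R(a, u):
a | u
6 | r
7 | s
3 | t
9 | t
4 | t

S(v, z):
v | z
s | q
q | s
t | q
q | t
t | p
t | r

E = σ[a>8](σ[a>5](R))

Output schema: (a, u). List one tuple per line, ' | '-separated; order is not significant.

Stepwise |·|:
  R → 5
  σ[a>5](R) → 3
  σ[a>8](σ[a>5](R)) → 1

== RESULT ==
a | u
9 | t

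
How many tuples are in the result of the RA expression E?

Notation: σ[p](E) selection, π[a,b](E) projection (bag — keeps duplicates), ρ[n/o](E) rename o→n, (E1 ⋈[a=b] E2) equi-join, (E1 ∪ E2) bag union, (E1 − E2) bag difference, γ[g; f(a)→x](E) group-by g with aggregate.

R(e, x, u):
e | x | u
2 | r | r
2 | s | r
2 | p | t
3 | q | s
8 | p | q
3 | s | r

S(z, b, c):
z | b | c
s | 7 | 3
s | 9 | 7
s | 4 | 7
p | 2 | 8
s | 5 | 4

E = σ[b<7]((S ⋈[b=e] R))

Per-node cardinality:
  S → 5
  R → 6
  (S ⋈[b=e] R) → 3
  σ[b<7]((S ⋈[b=e] R)) → 3

|E| = 3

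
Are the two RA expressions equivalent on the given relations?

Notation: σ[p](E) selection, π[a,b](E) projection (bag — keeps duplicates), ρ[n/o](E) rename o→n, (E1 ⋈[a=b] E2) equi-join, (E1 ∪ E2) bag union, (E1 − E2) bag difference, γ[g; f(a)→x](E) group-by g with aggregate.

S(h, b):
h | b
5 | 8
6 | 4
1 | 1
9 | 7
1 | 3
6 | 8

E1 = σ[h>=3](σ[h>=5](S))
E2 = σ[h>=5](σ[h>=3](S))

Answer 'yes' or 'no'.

E1 subexpression sizes:
  S → 6
  σ[h>=5](S) → 4
  σ[h>=3](σ[h>=5](S)) → 4
E2 subexpression sizes:
  S → 6
  σ[h>=3](S) → 4
  σ[h>=5](σ[h>=3](S)) → 4

E1 and E2 produce the same multiset:
h | b
5 | 8
6 | 4
6 | 8
9 | 7

yes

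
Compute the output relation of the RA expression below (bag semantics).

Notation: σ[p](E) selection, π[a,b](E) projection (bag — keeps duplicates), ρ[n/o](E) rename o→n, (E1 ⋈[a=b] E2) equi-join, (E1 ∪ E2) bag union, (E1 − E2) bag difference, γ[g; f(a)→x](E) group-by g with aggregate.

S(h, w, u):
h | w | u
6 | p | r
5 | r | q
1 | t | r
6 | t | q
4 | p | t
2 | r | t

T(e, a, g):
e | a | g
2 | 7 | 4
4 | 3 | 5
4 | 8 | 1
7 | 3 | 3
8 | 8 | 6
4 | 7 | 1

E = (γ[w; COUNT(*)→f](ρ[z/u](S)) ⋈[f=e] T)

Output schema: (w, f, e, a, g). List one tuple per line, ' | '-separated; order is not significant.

Stepwise |·|:
  S → 6
  ρ[z/u](S) → 6
  γ[w; COUNT(*)→f](ρ[z/u](S)) → 3
  T → 6
  (γ[w; COUNT(*)→f](ρ[z/u](S)) ⋈[f=e] T) → 3

== RESULT ==
w | f | e | a | g
p | 2 | 2 | 7 | 4
r | 2 | 2 | 7 | 4
t | 2 | 2 | 7 | 4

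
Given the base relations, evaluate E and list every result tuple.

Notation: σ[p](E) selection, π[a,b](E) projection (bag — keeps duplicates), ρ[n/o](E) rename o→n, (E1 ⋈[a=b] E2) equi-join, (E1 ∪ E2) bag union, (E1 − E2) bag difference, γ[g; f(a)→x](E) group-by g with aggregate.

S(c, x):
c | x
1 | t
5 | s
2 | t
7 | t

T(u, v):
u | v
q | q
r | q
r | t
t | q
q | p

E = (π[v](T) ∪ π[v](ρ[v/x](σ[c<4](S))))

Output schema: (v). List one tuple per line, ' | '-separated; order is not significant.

Row counts bottom-up:
  T → 5
  π[v](T) → 5
  S → 4
  σ[c<4](S) → 2
  ρ[v/x](σ[c<4](S)) → 2
  π[v](ρ[v/x](σ[c<4](S))) → 2
  (π[v](T) ∪ π[v](ρ[v/x](σ[c<4](S)))) → 7

== RESULT ==
v
p
q
q
q
t
t
t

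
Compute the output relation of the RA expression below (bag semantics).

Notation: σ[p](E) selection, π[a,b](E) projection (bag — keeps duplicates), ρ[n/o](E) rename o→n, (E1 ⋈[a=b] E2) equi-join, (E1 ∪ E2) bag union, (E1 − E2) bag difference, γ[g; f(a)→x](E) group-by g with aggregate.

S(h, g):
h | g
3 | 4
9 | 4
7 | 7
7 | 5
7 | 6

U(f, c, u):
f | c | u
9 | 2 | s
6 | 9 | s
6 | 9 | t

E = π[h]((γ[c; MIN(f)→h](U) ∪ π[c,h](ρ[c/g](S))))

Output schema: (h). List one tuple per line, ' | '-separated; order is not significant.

Subexpression sizes:
  U → 3
  γ[c; MIN(f)→h](U) → 2
  S → 5
  ρ[c/g](S) → 5
  π[c,h](ρ[c/g](S)) → 5
  (γ[c; MIN(f)→h](U) ∪ π[c,h](ρ[c/g](S))) → 7
  π[h]((γ[c; MIN(f)→h](U) ∪ π[c,h](ρ[c/g](S)))) → 7

== RESULT ==
h
3
6
7
7
7
9
9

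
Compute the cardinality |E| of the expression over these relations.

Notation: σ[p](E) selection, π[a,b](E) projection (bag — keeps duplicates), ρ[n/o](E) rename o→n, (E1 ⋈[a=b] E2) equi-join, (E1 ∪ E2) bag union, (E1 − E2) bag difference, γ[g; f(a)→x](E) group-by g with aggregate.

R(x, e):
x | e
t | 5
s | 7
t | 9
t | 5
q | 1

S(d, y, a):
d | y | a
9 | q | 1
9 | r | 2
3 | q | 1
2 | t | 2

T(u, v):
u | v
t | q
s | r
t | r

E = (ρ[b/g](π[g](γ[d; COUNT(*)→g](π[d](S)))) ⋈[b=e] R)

Subexpression sizes:
  S → 4
  π[d](S) → 4
  γ[d; COUNT(*)→g](π[d](S)) → 3
  π[g](γ[d; COUNT(*)→g](π[d](S))) → 3
  ρ[b/g](π[g](γ[d; COUNT(*)→g](π[d](S)))) → 3
  R → 5
  (ρ[b/g](π[g](γ[d; COUNT(*)→g](π[d](S)))) ⋈[b=e] R) → 2

|E| = 2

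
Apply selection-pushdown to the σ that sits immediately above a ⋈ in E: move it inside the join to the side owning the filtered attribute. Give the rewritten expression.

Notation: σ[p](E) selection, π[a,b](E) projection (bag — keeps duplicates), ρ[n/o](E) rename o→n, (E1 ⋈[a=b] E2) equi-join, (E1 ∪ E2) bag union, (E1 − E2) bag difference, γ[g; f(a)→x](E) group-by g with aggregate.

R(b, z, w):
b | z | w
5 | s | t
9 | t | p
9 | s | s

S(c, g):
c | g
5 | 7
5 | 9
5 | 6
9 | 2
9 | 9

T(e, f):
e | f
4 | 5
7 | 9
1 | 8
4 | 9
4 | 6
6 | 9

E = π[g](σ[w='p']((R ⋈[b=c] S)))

σ filters on w, owned by the left side.
E' = π[g]((σ[w='p'](R) ⋈[b=c] S))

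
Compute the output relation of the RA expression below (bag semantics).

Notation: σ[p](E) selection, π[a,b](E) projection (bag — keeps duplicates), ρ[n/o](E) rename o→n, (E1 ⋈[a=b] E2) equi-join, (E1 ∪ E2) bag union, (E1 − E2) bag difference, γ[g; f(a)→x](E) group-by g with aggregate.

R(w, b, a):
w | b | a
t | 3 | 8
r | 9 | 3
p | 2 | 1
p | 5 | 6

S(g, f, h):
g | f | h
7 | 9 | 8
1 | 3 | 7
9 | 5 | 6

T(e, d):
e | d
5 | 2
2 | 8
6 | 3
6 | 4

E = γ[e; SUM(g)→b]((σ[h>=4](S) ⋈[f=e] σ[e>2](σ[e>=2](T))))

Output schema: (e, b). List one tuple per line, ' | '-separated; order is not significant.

Per-node cardinality:
  S → 3
  σ[h>=4](S) → 3
  T → 4
  σ[e>=2](T) → 4
  σ[e>2](σ[e>=2](T)) → 3
  (σ[h>=4](S) ⋈[f=e] σ[e>2](σ[e>=2](T))) → 1
  γ[e; SUM(g)→b]((σ[h>=4](S) ⋈[f=e] σ[e>2](σ[e>=2](T)))) → 1

== RESULT ==
e | b
5 | 9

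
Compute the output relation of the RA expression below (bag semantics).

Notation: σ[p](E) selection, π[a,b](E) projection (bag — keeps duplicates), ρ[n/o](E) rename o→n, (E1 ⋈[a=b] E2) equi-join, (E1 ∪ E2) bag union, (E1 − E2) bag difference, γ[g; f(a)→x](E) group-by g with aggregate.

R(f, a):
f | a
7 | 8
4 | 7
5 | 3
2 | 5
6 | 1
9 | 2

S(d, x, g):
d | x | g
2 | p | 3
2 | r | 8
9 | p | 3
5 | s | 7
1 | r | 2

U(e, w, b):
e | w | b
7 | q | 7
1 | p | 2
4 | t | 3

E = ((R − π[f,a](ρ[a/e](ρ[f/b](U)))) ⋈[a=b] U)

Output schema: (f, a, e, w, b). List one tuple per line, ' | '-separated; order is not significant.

Stepwise |·|:
  R → 6
  U → 3
  ρ[f/b](U) → 3
  ρ[a/e](ρ[f/b](U)) → 3
  π[f,a](ρ[a/e](ρ[f/b](U))) → 3
  (R − π[f,a](ρ[a/e](ρ[f/b](U)))) → 6
  U → 3
  ((R − π[f,a](ρ[a/e](ρ[f/b](U)))) ⋈[a=b] U) → 3

== RESULT ==
f | a | e | w | b
4 | 7 | 7 | q | 7
5 | 3 | 4 | t | 3
9 | 2 | 1 | p | 2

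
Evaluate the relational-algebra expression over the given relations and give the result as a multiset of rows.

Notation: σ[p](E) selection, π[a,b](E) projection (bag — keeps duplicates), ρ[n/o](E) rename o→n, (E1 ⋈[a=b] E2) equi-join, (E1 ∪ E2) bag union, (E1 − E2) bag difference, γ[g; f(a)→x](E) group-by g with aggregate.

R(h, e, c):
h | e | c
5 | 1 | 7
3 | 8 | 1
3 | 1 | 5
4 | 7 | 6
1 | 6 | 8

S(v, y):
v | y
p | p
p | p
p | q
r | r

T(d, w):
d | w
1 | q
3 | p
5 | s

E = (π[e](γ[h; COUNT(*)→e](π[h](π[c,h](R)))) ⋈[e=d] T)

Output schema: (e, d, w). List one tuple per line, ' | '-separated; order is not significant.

Per-node cardinality:
  R → 5
  π[c,h](R) → 5
  π[h](π[c,h](R)) → 5
  γ[h; COUNT(*)→e](π[h](π[c,h](R))) → 4
  π[e](γ[h; COUNT(*)→e](π[h](π[c,h](R)))) → 4
  T → 3
  (π[e](γ[h; COUNT(*)→e](π[h](π[c,h](R)))) ⋈[e=d] T) → 3

== RESULT ==
e | d | w
1 | 1 | q
1 | 1 | q
1 | 1 | q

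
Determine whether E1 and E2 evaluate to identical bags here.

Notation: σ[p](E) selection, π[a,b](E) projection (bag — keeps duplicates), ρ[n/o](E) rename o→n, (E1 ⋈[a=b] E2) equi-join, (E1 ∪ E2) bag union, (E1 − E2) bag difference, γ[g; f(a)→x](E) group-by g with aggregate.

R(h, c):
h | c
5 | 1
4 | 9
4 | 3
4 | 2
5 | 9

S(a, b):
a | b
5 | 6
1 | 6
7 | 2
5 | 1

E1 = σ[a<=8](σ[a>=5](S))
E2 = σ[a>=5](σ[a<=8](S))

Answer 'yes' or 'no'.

E1 row counts bottom-up:
  S → 4
  σ[a>=5](S) → 3
  σ[a<=8](σ[a>=5](S)) → 3
E2 row counts bottom-up:
  S → 4
  σ[a<=8](S) → 4
  σ[a>=5](σ[a<=8](S)) → 3

E1 and E2 produce the same multiset:
a | b
5 | 1
5 | 6
7 | 2

yes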